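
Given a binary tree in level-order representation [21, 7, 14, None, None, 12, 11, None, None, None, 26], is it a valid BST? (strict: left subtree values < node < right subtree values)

Level-order array: [21, 7, 14, None, None, 12, 11, None, None, None, 26]
Validate using subtree bounds (lo, hi): at each node, require lo < value < hi,
then recurse left with hi=value and right with lo=value.
Preorder trace (stopping at first violation):
  at node 21 with bounds (-inf, +inf): OK
  at node 7 with bounds (-inf, 21): OK
  at node 14 with bounds (21, +inf): VIOLATION
Node 14 violates its bound: not (21 < 14 < +inf).
Result: Not a valid BST


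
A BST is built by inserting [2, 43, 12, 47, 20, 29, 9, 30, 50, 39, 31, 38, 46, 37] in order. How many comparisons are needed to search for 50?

Search path for 50: 2 -> 43 -> 47 -> 50
Found: True
Comparisons: 4


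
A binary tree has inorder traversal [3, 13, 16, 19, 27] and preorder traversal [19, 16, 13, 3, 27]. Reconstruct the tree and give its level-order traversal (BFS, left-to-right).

Inorder:  [3, 13, 16, 19, 27]
Preorder: [19, 16, 13, 3, 27]
Algorithm: preorder visits root first, so consume preorder in order;
for each root, split the current inorder slice at that value into
left-subtree inorder and right-subtree inorder, then recurse.
Recursive splits:
  root=19; inorder splits into left=[3, 13, 16], right=[27]
  root=16; inorder splits into left=[3, 13], right=[]
  root=13; inorder splits into left=[3], right=[]
  root=3; inorder splits into left=[], right=[]
  root=27; inorder splits into left=[], right=[]
Reconstructed level-order: [19, 16, 27, 13, 3]


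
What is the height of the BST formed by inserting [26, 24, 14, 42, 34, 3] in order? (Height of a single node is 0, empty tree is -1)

Insertion order: [26, 24, 14, 42, 34, 3]
Tree (level-order array): [26, 24, 42, 14, None, 34, None, 3]
Compute height bottom-up (empty subtree = -1):
  height(3) = 1 + max(-1, -1) = 0
  height(14) = 1 + max(0, -1) = 1
  height(24) = 1 + max(1, -1) = 2
  height(34) = 1 + max(-1, -1) = 0
  height(42) = 1 + max(0, -1) = 1
  height(26) = 1 + max(2, 1) = 3
Height = 3


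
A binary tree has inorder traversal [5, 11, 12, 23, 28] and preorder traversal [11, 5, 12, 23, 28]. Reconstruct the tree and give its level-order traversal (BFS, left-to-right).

Inorder:  [5, 11, 12, 23, 28]
Preorder: [11, 5, 12, 23, 28]
Algorithm: preorder visits root first, so consume preorder in order;
for each root, split the current inorder slice at that value into
left-subtree inorder and right-subtree inorder, then recurse.
Recursive splits:
  root=11; inorder splits into left=[5], right=[12, 23, 28]
  root=5; inorder splits into left=[], right=[]
  root=12; inorder splits into left=[], right=[23, 28]
  root=23; inorder splits into left=[], right=[28]
  root=28; inorder splits into left=[], right=[]
Reconstructed level-order: [11, 5, 12, 23, 28]


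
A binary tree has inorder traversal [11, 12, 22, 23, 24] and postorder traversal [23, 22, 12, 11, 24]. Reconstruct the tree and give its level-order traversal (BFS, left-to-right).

Inorder:   [11, 12, 22, 23, 24]
Postorder: [23, 22, 12, 11, 24]
Algorithm: postorder visits root last, so walk postorder right-to-left;
each value is the root of the current inorder slice — split it at that
value, recurse on the right subtree first, then the left.
Recursive splits:
  root=24; inorder splits into left=[11, 12, 22, 23], right=[]
  root=11; inorder splits into left=[], right=[12, 22, 23]
  root=12; inorder splits into left=[], right=[22, 23]
  root=22; inorder splits into left=[], right=[23]
  root=23; inorder splits into left=[], right=[]
Reconstructed level-order: [24, 11, 12, 22, 23]


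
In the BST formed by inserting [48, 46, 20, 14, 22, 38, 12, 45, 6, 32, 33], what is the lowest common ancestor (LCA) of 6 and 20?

Tree insertion order: [48, 46, 20, 14, 22, 38, 12, 45, 6, 32, 33]
Tree (level-order array): [48, 46, None, 20, None, 14, 22, 12, None, None, 38, 6, None, 32, 45, None, None, None, 33]
In a BST, the LCA of p=6, q=20 is the first node v on the
root-to-leaf path with p <= v <= q (go left if both < v, right if both > v).
Walk from root:
  at 48: both 6 and 20 < 48, go left
  at 46: both 6 and 20 < 46, go left
  at 20: 6 <= 20 <= 20, this is the LCA
LCA = 20


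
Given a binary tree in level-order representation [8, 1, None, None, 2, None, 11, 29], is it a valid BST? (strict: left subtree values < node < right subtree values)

Level-order array: [8, 1, None, None, 2, None, 11, 29]
Validate using subtree bounds (lo, hi): at each node, require lo < value < hi,
then recurse left with hi=value and right with lo=value.
Preorder trace (stopping at first violation):
  at node 8 with bounds (-inf, +inf): OK
  at node 1 with bounds (-inf, 8): OK
  at node 2 with bounds (1, 8): OK
  at node 11 with bounds (2, 8): VIOLATION
Node 11 violates its bound: not (2 < 11 < 8).
Result: Not a valid BST


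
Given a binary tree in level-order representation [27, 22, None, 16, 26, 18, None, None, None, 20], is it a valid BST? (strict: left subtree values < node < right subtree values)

Level-order array: [27, 22, None, 16, 26, 18, None, None, None, 20]
Validate using subtree bounds (lo, hi): at each node, require lo < value < hi,
then recurse left with hi=value and right with lo=value.
Preorder trace (stopping at first violation):
  at node 27 with bounds (-inf, +inf): OK
  at node 22 with bounds (-inf, 27): OK
  at node 16 with bounds (-inf, 22): OK
  at node 18 with bounds (-inf, 16): VIOLATION
Node 18 violates its bound: not (-inf < 18 < 16).
Result: Not a valid BST


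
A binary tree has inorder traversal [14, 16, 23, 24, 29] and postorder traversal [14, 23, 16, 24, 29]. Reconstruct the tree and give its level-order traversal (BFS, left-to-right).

Inorder:   [14, 16, 23, 24, 29]
Postorder: [14, 23, 16, 24, 29]
Algorithm: postorder visits root last, so walk postorder right-to-left;
each value is the root of the current inorder slice — split it at that
value, recurse on the right subtree first, then the left.
Recursive splits:
  root=29; inorder splits into left=[14, 16, 23, 24], right=[]
  root=24; inorder splits into left=[14, 16, 23], right=[]
  root=16; inorder splits into left=[14], right=[23]
  root=23; inorder splits into left=[], right=[]
  root=14; inorder splits into left=[], right=[]
Reconstructed level-order: [29, 24, 16, 14, 23]


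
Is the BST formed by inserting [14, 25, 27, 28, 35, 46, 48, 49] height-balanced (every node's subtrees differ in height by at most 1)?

Tree (level-order array): [14, None, 25, None, 27, None, 28, None, 35, None, 46, None, 48, None, 49]
Definition: a tree is height-balanced if, at every node, |h(left) - h(right)| <= 1 (empty subtree has height -1).
Bottom-up per-node check:
  node 49: h_left=-1, h_right=-1, diff=0 [OK], height=0
  node 48: h_left=-1, h_right=0, diff=1 [OK], height=1
  node 46: h_left=-1, h_right=1, diff=2 [FAIL (|-1-1|=2 > 1)], height=2
  node 35: h_left=-1, h_right=2, diff=3 [FAIL (|-1-2|=3 > 1)], height=3
  node 28: h_left=-1, h_right=3, diff=4 [FAIL (|-1-3|=4 > 1)], height=4
  node 27: h_left=-1, h_right=4, diff=5 [FAIL (|-1-4|=5 > 1)], height=5
  node 25: h_left=-1, h_right=5, diff=6 [FAIL (|-1-5|=6 > 1)], height=6
  node 14: h_left=-1, h_right=6, diff=7 [FAIL (|-1-6|=7 > 1)], height=7
Node 46 violates the condition: |-1 - 1| = 2 > 1.
Result: Not balanced


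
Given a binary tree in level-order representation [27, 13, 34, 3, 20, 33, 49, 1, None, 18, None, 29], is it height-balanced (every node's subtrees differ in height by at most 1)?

Tree (level-order array): [27, 13, 34, 3, 20, 33, 49, 1, None, 18, None, 29]
Definition: a tree is height-balanced if, at every node, |h(left) - h(right)| <= 1 (empty subtree has height -1).
Bottom-up per-node check:
  node 1: h_left=-1, h_right=-1, diff=0 [OK], height=0
  node 3: h_left=0, h_right=-1, diff=1 [OK], height=1
  node 18: h_left=-1, h_right=-1, diff=0 [OK], height=0
  node 20: h_left=0, h_right=-1, diff=1 [OK], height=1
  node 13: h_left=1, h_right=1, diff=0 [OK], height=2
  node 29: h_left=-1, h_right=-1, diff=0 [OK], height=0
  node 33: h_left=0, h_right=-1, diff=1 [OK], height=1
  node 49: h_left=-1, h_right=-1, diff=0 [OK], height=0
  node 34: h_left=1, h_right=0, diff=1 [OK], height=2
  node 27: h_left=2, h_right=2, diff=0 [OK], height=3
All nodes satisfy the balance condition.
Result: Balanced


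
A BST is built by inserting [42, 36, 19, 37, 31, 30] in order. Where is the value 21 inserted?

Starting tree (level order): [42, 36, None, 19, 37, None, 31, None, None, 30]
Insertion path: 42 -> 36 -> 19 -> 31 -> 30
Result: insert 21 as left child of 30
Final tree (level order): [42, 36, None, 19, 37, None, 31, None, None, 30, None, 21]


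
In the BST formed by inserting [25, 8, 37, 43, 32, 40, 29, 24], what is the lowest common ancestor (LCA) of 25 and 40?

Tree insertion order: [25, 8, 37, 43, 32, 40, 29, 24]
Tree (level-order array): [25, 8, 37, None, 24, 32, 43, None, None, 29, None, 40]
In a BST, the LCA of p=25, q=40 is the first node v on the
root-to-leaf path with p <= v <= q (go left if both < v, right if both > v).
Walk from root:
  at 25: 25 <= 25 <= 40, this is the LCA
LCA = 25


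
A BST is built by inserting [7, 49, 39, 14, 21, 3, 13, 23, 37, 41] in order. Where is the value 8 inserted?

Starting tree (level order): [7, 3, 49, None, None, 39, None, 14, 41, 13, 21, None, None, None, None, None, 23, None, 37]
Insertion path: 7 -> 49 -> 39 -> 14 -> 13
Result: insert 8 as left child of 13
Final tree (level order): [7, 3, 49, None, None, 39, None, 14, 41, 13, 21, None, None, 8, None, None, 23, None, None, None, 37]


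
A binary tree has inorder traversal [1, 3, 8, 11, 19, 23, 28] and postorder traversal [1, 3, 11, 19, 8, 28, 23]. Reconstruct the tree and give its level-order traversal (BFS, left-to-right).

Inorder:   [1, 3, 8, 11, 19, 23, 28]
Postorder: [1, 3, 11, 19, 8, 28, 23]
Algorithm: postorder visits root last, so walk postorder right-to-left;
each value is the root of the current inorder slice — split it at that
value, recurse on the right subtree first, then the left.
Recursive splits:
  root=23; inorder splits into left=[1, 3, 8, 11, 19], right=[28]
  root=28; inorder splits into left=[], right=[]
  root=8; inorder splits into left=[1, 3], right=[11, 19]
  root=19; inorder splits into left=[11], right=[]
  root=11; inorder splits into left=[], right=[]
  root=3; inorder splits into left=[1], right=[]
  root=1; inorder splits into left=[], right=[]
Reconstructed level-order: [23, 8, 28, 3, 19, 1, 11]


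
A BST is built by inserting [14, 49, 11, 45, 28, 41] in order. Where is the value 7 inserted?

Starting tree (level order): [14, 11, 49, None, None, 45, None, 28, None, None, 41]
Insertion path: 14 -> 11
Result: insert 7 as left child of 11
Final tree (level order): [14, 11, 49, 7, None, 45, None, None, None, 28, None, None, 41]


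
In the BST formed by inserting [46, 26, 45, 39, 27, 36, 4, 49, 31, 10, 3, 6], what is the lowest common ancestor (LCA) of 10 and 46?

Tree insertion order: [46, 26, 45, 39, 27, 36, 4, 49, 31, 10, 3, 6]
Tree (level-order array): [46, 26, 49, 4, 45, None, None, 3, 10, 39, None, None, None, 6, None, 27, None, None, None, None, 36, 31]
In a BST, the LCA of p=10, q=46 is the first node v on the
root-to-leaf path with p <= v <= q (go left if both < v, right if both > v).
Walk from root:
  at 46: 10 <= 46 <= 46, this is the LCA
LCA = 46


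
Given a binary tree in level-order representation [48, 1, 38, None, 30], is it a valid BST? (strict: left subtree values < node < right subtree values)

Level-order array: [48, 1, 38, None, 30]
Validate using subtree bounds (lo, hi): at each node, require lo < value < hi,
then recurse left with hi=value and right with lo=value.
Preorder trace (stopping at first violation):
  at node 48 with bounds (-inf, +inf): OK
  at node 1 with bounds (-inf, 48): OK
  at node 30 with bounds (1, 48): OK
  at node 38 with bounds (48, +inf): VIOLATION
Node 38 violates its bound: not (48 < 38 < +inf).
Result: Not a valid BST


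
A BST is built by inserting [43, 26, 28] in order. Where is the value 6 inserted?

Starting tree (level order): [43, 26, None, None, 28]
Insertion path: 43 -> 26
Result: insert 6 as left child of 26
Final tree (level order): [43, 26, None, 6, 28]


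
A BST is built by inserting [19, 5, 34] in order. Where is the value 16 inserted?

Starting tree (level order): [19, 5, 34]
Insertion path: 19 -> 5
Result: insert 16 as right child of 5
Final tree (level order): [19, 5, 34, None, 16]


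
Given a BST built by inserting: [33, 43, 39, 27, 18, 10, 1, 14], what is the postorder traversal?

Tree insertion order: [33, 43, 39, 27, 18, 10, 1, 14]
Tree (level-order array): [33, 27, 43, 18, None, 39, None, 10, None, None, None, 1, 14]
Postorder traversal: [1, 14, 10, 18, 27, 39, 43, 33]


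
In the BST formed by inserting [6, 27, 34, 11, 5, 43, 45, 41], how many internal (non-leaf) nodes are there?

Tree built from: [6, 27, 34, 11, 5, 43, 45, 41]
Tree (level-order array): [6, 5, 27, None, None, 11, 34, None, None, None, 43, 41, 45]
Rule: An internal node has at least one child.
Per-node child counts:
  node 6: 2 child(ren)
  node 5: 0 child(ren)
  node 27: 2 child(ren)
  node 11: 0 child(ren)
  node 34: 1 child(ren)
  node 43: 2 child(ren)
  node 41: 0 child(ren)
  node 45: 0 child(ren)
Matching nodes: [6, 27, 34, 43]
Count of internal (non-leaf) nodes: 4


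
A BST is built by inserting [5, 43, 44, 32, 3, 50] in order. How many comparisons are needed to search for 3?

Search path for 3: 5 -> 3
Found: True
Comparisons: 2


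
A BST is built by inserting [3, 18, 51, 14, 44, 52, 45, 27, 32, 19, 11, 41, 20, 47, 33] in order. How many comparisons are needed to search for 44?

Search path for 44: 3 -> 18 -> 51 -> 44
Found: True
Comparisons: 4


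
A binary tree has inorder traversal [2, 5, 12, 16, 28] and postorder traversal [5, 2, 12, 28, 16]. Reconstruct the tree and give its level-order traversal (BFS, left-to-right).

Inorder:   [2, 5, 12, 16, 28]
Postorder: [5, 2, 12, 28, 16]
Algorithm: postorder visits root last, so walk postorder right-to-left;
each value is the root of the current inorder slice — split it at that
value, recurse on the right subtree first, then the left.
Recursive splits:
  root=16; inorder splits into left=[2, 5, 12], right=[28]
  root=28; inorder splits into left=[], right=[]
  root=12; inorder splits into left=[2, 5], right=[]
  root=2; inorder splits into left=[], right=[5]
  root=5; inorder splits into left=[], right=[]
Reconstructed level-order: [16, 12, 28, 2, 5]


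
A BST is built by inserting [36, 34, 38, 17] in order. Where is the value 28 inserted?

Starting tree (level order): [36, 34, 38, 17]
Insertion path: 36 -> 34 -> 17
Result: insert 28 as right child of 17
Final tree (level order): [36, 34, 38, 17, None, None, None, None, 28]


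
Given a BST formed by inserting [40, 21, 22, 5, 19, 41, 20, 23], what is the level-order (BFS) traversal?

Tree insertion order: [40, 21, 22, 5, 19, 41, 20, 23]
Tree (level-order array): [40, 21, 41, 5, 22, None, None, None, 19, None, 23, None, 20]
BFS from the root, enqueuing left then right child of each popped node:
  queue [40] -> pop 40, enqueue [21, 41], visited so far: [40]
  queue [21, 41] -> pop 21, enqueue [5, 22], visited so far: [40, 21]
  queue [41, 5, 22] -> pop 41, enqueue [none], visited so far: [40, 21, 41]
  queue [5, 22] -> pop 5, enqueue [19], visited so far: [40, 21, 41, 5]
  queue [22, 19] -> pop 22, enqueue [23], visited so far: [40, 21, 41, 5, 22]
  queue [19, 23] -> pop 19, enqueue [20], visited so far: [40, 21, 41, 5, 22, 19]
  queue [23, 20] -> pop 23, enqueue [none], visited so far: [40, 21, 41, 5, 22, 19, 23]
  queue [20] -> pop 20, enqueue [none], visited so far: [40, 21, 41, 5, 22, 19, 23, 20]
Result: [40, 21, 41, 5, 22, 19, 23, 20]


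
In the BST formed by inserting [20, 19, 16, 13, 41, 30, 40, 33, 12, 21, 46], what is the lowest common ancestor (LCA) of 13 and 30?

Tree insertion order: [20, 19, 16, 13, 41, 30, 40, 33, 12, 21, 46]
Tree (level-order array): [20, 19, 41, 16, None, 30, 46, 13, None, 21, 40, None, None, 12, None, None, None, 33]
In a BST, the LCA of p=13, q=30 is the first node v on the
root-to-leaf path with p <= v <= q (go left if both < v, right if both > v).
Walk from root:
  at 20: 13 <= 20 <= 30, this is the LCA
LCA = 20


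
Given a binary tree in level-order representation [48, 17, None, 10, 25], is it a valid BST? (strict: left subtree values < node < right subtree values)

Level-order array: [48, 17, None, 10, 25]
Validate using subtree bounds (lo, hi): at each node, require lo < value < hi,
then recurse left with hi=value and right with lo=value.
Preorder trace (stopping at first violation):
  at node 48 with bounds (-inf, +inf): OK
  at node 17 with bounds (-inf, 48): OK
  at node 10 with bounds (-inf, 17): OK
  at node 25 with bounds (17, 48): OK
No violation found at any node.
Result: Valid BST


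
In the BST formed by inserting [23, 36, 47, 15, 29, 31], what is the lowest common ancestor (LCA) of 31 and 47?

Tree insertion order: [23, 36, 47, 15, 29, 31]
Tree (level-order array): [23, 15, 36, None, None, 29, 47, None, 31]
In a BST, the LCA of p=31, q=47 is the first node v on the
root-to-leaf path with p <= v <= q (go left if both < v, right if both > v).
Walk from root:
  at 23: both 31 and 47 > 23, go right
  at 36: 31 <= 36 <= 47, this is the LCA
LCA = 36


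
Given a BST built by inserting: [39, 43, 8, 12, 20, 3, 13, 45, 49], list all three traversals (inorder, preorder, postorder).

Tree insertion order: [39, 43, 8, 12, 20, 3, 13, 45, 49]
Tree (level-order array): [39, 8, 43, 3, 12, None, 45, None, None, None, 20, None, 49, 13]
Inorder (L, root, R): [3, 8, 12, 13, 20, 39, 43, 45, 49]
Preorder (root, L, R): [39, 8, 3, 12, 20, 13, 43, 45, 49]
Postorder (L, R, root): [3, 13, 20, 12, 8, 49, 45, 43, 39]


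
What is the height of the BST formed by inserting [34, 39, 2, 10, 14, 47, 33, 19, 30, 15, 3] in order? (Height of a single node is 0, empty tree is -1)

Insertion order: [34, 39, 2, 10, 14, 47, 33, 19, 30, 15, 3]
Tree (level-order array): [34, 2, 39, None, 10, None, 47, 3, 14, None, None, None, None, None, 33, 19, None, 15, 30]
Compute height bottom-up (empty subtree = -1):
  height(3) = 1 + max(-1, -1) = 0
  height(15) = 1 + max(-1, -1) = 0
  height(30) = 1 + max(-1, -1) = 0
  height(19) = 1 + max(0, 0) = 1
  height(33) = 1 + max(1, -1) = 2
  height(14) = 1 + max(-1, 2) = 3
  height(10) = 1 + max(0, 3) = 4
  height(2) = 1 + max(-1, 4) = 5
  height(47) = 1 + max(-1, -1) = 0
  height(39) = 1 + max(-1, 0) = 1
  height(34) = 1 + max(5, 1) = 6
Height = 6


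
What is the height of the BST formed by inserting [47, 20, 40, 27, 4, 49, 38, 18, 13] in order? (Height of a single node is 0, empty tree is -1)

Insertion order: [47, 20, 40, 27, 4, 49, 38, 18, 13]
Tree (level-order array): [47, 20, 49, 4, 40, None, None, None, 18, 27, None, 13, None, None, 38]
Compute height bottom-up (empty subtree = -1):
  height(13) = 1 + max(-1, -1) = 0
  height(18) = 1 + max(0, -1) = 1
  height(4) = 1 + max(-1, 1) = 2
  height(38) = 1 + max(-1, -1) = 0
  height(27) = 1 + max(-1, 0) = 1
  height(40) = 1 + max(1, -1) = 2
  height(20) = 1 + max(2, 2) = 3
  height(49) = 1 + max(-1, -1) = 0
  height(47) = 1 + max(3, 0) = 4
Height = 4


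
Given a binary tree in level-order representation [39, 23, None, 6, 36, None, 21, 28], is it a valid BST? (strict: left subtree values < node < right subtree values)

Level-order array: [39, 23, None, 6, 36, None, 21, 28]
Validate using subtree bounds (lo, hi): at each node, require lo < value < hi,
then recurse left with hi=value and right with lo=value.
Preorder trace (stopping at first violation):
  at node 39 with bounds (-inf, +inf): OK
  at node 23 with bounds (-inf, 39): OK
  at node 6 with bounds (-inf, 23): OK
  at node 21 with bounds (6, 23): OK
  at node 36 with bounds (23, 39): OK
  at node 28 with bounds (23, 36): OK
No violation found at any node.
Result: Valid BST


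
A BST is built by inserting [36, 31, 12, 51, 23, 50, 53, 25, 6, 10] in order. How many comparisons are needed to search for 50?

Search path for 50: 36 -> 51 -> 50
Found: True
Comparisons: 3


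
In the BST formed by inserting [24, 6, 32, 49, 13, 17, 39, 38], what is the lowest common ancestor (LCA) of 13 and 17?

Tree insertion order: [24, 6, 32, 49, 13, 17, 39, 38]
Tree (level-order array): [24, 6, 32, None, 13, None, 49, None, 17, 39, None, None, None, 38]
In a BST, the LCA of p=13, q=17 is the first node v on the
root-to-leaf path with p <= v <= q (go left if both < v, right if both > v).
Walk from root:
  at 24: both 13 and 17 < 24, go left
  at 6: both 13 and 17 > 6, go right
  at 13: 13 <= 13 <= 17, this is the LCA
LCA = 13


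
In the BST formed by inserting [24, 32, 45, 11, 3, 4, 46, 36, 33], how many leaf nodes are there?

Tree built from: [24, 32, 45, 11, 3, 4, 46, 36, 33]
Tree (level-order array): [24, 11, 32, 3, None, None, 45, None, 4, 36, 46, None, None, 33]
Rule: A leaf has 0 children.
Per-node child counts:
  node 24: 2 child(ren)
  node 11: 1 child(ren)
  node 3: 1 child(ren)
  node 4: 0 child(ren)
  node 32: 1 child(ren)
  node 45: 2 child(ren)
  node 36: 1 child(ren)
  node 33: 0 child(ren)
  node 46: 0 child(ren)
Matching nodes: [4, 33, 46]
Count of leaf nodes: 3


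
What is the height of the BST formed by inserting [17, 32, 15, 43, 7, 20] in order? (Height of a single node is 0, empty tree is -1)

Insertion order: [17, 32, 15, 43, 7, 20]
Tree (level-order array): [17, 15, 32, 7, None, 20, 43]
Compute height bottom-up (empty subtree = -1):
  height(7) = 1 + max(-1, -1) = 0
  height(15) = 1 + max(0, -1) = 1
  height(20) = 1 + max(-1, -1) = 0
  height(43) = 1 + max(-1, -1) = 0
  height(32) = 1 + max(0, 0) = 1
  height(17) = 1 + max(1, 1) = 2
Height = 2


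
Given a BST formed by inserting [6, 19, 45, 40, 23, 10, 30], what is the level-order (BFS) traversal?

Tree insertion order: [6, 19, 45, 40, 23, 10, 30]
Tree (level-order array): [6, None, 19, 10, 45, None, None, 40, None, 23, None, None, 30]
BFS from the root, enqueuing left then right child of each popped node:
  queue [6] -> pop 6, enqueue [19], visited so far: [6]
  queue [19] -> pop 19, enqueue [10, 45], visited so far: [6, 19]
  queue [10, 45] -> pop 10, enqueue [none], visited so far: [6, 19, 10]
  queue [45] -> pop 45, enqueue [40], visited so far: [6, 19, 10, 45]
  queue [40] -> pop 40, enqueue [23], visited so far: [6, 19, 10, 45, 40]
  queue [23] -> pop 23, enqueue [30], visited so far: [6, 19, 10, 45, 40, 23]
  queue [30] -> pop 30, enqueue [none], visited so far: [6, 19, 10, 45, 40, 23, 30]
Result: [6, 19, 10, 45, 40, 23, 30]


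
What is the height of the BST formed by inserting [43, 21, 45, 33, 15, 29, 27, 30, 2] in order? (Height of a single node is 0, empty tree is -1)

Insertion order: [43, 21, 45, 33, 15, 29, 27, 30, 2]
Tree (level-order array): [43, 21, 45, 15, 33, None, None, 2, None, 29, None, None, None, 27, 30]
Compute height bottom-up (empty subtree = -1):
  height(2) = 1 + max(-1, -1) = 0
  height(15) = 1 + max(0, -1) = 1
  height(27) = 1 + max(-1, -1) = 0
  height(30) = 1 + max(-1, -1) = 0
  height(29) = 1 + max(0, 0) = 1
  height(33) = 1 + max(1, -1) = 2
  height(21) = 1 + max(1, 2) = 3
  height(45) = 1 + max(-1, -1) = 0
  height(43) = 1 + max(3, 0) = 4
Height = 4


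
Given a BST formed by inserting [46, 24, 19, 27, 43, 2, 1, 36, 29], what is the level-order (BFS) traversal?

Tree insertion order: [46, 24, 19, 27, 43, 2, 1, 36, 29]
Tree (level-order array): [46, 24, None, 19, 27, 2, None, None, 43, 1, None, 36, None, None, None, 29]
BFS from the root, enqueuing left then right child of each popped node:
  queue [46] -> pop 46, enqueue [24], visited so far: [46]
  queue [24] -> pop 24, enqueue [19, 27], visited so far: [46, 24]
  queue [19, 27] -> pop 19, enqueue [2], visited so far: [46, 24, 19]
  queue [27, 2] -> pop 27, enqueue [43], visited so far: [46, 24, 19, 27]
  queue [2, 43] -> pop 2, enqueue [1], visited so far: [46, 24, 19, 27, 2]
  queue [43, 1] -> pop 43, enqueue [36], visited so far: [46, 24, 19, 27, 2, 43]
  queue [1, 36] -> pop 1, enqueue [none], visited so far: [46, 24, 19, 27, 2, 43, 1]
  queue [36] -> pop 36, enqueue [29], visited so far: [46, 24, 19, 27, 2, 43, 1, 36]
  queue [29] -> pop 29, enqueue [none], visited so far: [46, 24, 19, 27, 2, 43, 1, 36, 29]
Result: [46, 24, 19, 27, 2, 43, 1, 36, 29]


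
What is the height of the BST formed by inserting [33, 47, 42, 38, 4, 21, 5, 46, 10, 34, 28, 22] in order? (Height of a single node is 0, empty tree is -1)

Insertion order: [33, 47, 42, 38, 4, 21, 5, 46, 10, 34, 28, 22]
Tree (level-order array): [33, 4, 47, None, 21, 42, None, 5, 28, 38, 46, None, 10, 22, None, 34]
Compute height bottom-up (empty subtree = -1):
  height(10) = 1 + max(-1, -1) = 0
  height(5) = 1 + max(-1, 0) = 1
  height(22) = 1 + max(-1, -1) = 0
  height(28) = 1 + max(0, -1) = 1
  height(21) = 1 + max(1, 1) = 2
  height(4) = 1 + max(-1, 2) = 3
  height(34) = 1 + max(-1, -1) = 0
  height(38) = 1 + max(0, -1) = 1
  height(46) = 1 + max(-1, -1) = 0
  height(42) = 1 + max(1, 0) = 2
  height(47) = 1 + max(2, -1) = 3
  height(33) = 1 + max(3, 3) = 4
Height = 4


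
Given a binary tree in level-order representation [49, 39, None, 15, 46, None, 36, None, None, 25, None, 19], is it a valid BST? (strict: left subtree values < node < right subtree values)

Level-order array: [49, 39, None, 15, 46, None, 36, None, None, 25, None, 19]
Validate using subtree bounds (lo, hi): at each node, require lo < value < hi,
then recurse left with hi=value and right with lo=value.
Preorder trace (stopping at first violation):
  at node 49 with bounds (-inf, +inf): OK
  at node 39 with bounds (-inf, 49): OK
  at node 15 with bounds (-inf, 39): OK
  at node 36 with bounds (15, 39): OK
  at node 25 with bounds (15, 36): OK
  at node 19 with bounds (15, 25): OK
  at node 46 with bounds (39, 49): OK
No violation found at any node.
Result: Valid BST


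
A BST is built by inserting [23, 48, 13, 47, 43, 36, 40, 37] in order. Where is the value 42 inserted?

Starting tree (level order): [23, 13, 48, None, None, 47, None, 43, None, 36, None, None, 40, 37]
Insertion path: 23 -> 48 -> 47 -> 43 -> 36 -> 40
Result: insert 42 as right child of 40
Final tree (level order): [23, 13, 48, None, None, 47, None, 43, None, 36, None, None, 40, 37, 42]


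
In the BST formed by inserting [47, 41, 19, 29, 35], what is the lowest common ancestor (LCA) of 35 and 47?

Tree insertion order: [47, 41, 19, 29, 35]
Tree (level-order array): [47, 41, None, 19, None, None, 29, None, 35]
In a BST, the LCA of p=35, q=47 is the first node v on the
root-to-leaf path with p <= v <= q (go left if both < v, right if both > v).
Walk from root:
  at 47: 35 <= 47 <= 47, this is the LCA
LCA = 47


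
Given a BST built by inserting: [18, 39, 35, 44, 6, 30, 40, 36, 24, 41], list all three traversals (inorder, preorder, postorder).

Tree insertion order: [18, 39, 35, 44, 6, 30, 40, 36, 24, 41]
Tree (level-order array): [18, 6, 39, None, None, 35, 44, 30, 36, 40, None, 24, None, None, None, None, 41]
Inorder (L, root, R): [6, 18, 24, 30, 35, 36, 39, 40, 41, 44]
Preorder (root, L, R): [18, 6, 39, 35, 30, 24, 36, 44, 40, 41]
Postorder (L, R, root): [6, 24, 30, 36, 35, 41, 40, 44, 39, 18]


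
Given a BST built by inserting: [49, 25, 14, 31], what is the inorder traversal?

Tree insertion order: [49, 25, 14, 31]
Tree (level-order array): [49, 25, None, 14, 31]
Inorder traversal: [14, 25, 31, 49]


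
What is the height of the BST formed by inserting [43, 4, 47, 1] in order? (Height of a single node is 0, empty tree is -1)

Insertion order: [43, 4, 47, 1]
Tree (level-order array): [43, 4, 47, 1]
Compute height bottom-up (empty subtree = -1):
  height(1) = 1 + max(-1, -1) = 0
  height(4) = 1 + max(0, -1) = 1
  height(47) = 1 + max(-1, -1) = 0
  height(43) = 1 + max(1, 0) = 2
Height = 2


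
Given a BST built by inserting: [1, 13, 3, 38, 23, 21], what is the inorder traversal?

Tree insertion order: [1, 13, 3, 38, 23, 21]
Tree (level-order array): [1, None, 13, 3, 38, None, None, 23, None, 21]
Inorder traversal: [1, 3, 13, 21, 23, 38]


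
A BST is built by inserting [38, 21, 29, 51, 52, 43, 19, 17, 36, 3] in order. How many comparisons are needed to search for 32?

Search path for 32: 38 -> 21 -> 29 -> 36
Found: False
Comparisons: 4


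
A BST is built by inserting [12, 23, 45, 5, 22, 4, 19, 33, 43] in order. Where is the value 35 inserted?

Starting tree (level order): [12, 5, 23, 4, None, 22, 45, None, None, 19, None, 33, None, None, None, None, 43]
Insertion path: 12 -> 23 -> 45 -> 33 -> 43
Result: insert 35 as left child of 43
Final tree (level order): [12, 5, 23, 4, None, 22, 45, None, None, 19, None, 33, None, None, None, None, 43, 35]


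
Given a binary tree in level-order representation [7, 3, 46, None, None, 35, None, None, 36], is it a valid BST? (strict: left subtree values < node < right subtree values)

Level-order array: [7, 3, 46, None, None, 35, None, None, 36]
Validate using subtree bounds (lo, hi): at each node, require lo < value < hi,
then recurse left with hi=value and right with lo=value.
Preorder trace (stopping at first violation):
  at node 7 with bounds (-inf, +inf): OK
  at node 3 with bounds (-inf, 7): OK
  at node 46 with bounds (7, +inf): OK
  at node 35 with bounds (7, 46): OK
  at node 36 with bounds (35, 46): OK
No violation found at any node.
Result: Valid BST


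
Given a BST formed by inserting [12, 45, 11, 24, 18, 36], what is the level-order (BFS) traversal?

Tree insertion order: [12, 45, 11, 24, 18, 36]
Tree (level-order array): [12, 11, 45, None, None, 24, None, 18, 36]
BFS from the root, enqueuing left then right child of each popped node:
  queue [12] -> pop 12, enqueue [11, 45], visited so far: [12]
  queue [11, 45] -> pop 11, enqueue [none], visited so far: [12, 11]
  queue [45] -> pop 45, enqueue [24], visited so far: [12, 11, 45]
  queue [24] -> pop 24, enqueue [18, 36], visited so far: [12, 11, 45, 24]
  queue [18, 36] -> pop 18, enqueue [none], visited so far: [12, 11, 45, 24, 18]
  queue [36] -> pop 36, enqueue [none], visited so far: [12, 11, 45, 24, 18, 36]
Result: [12, 11, 45, 24, 18, 36]


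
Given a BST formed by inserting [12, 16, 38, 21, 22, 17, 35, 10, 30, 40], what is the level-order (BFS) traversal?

Tree insertion order: [12, 16, 38, 21, 22, 17, 35, 10, 30, 40]
Tree (level-order array): [12, 10, 16, None, None, None, 38, 21, 40, 17, 22, None, None, None, None, None, 35, 30]
BFS from the root, enqueuing left then right child of each popped node:
  queue [12] -> pop 12, enqueue [10, 16], visited so far: [12]
  queue [10, 16] -> pop 10, enqueue [none], visited so far: [12, 10]
  queue [16] -> pop 16, enqueue [38], visited so far: [12, 10, 16]
  queue [38] -> pop 38, enqueue [21, 40], visited so far: [12, 10, 16, 38]
  queue [21, 40] -> pop 21, enqueue [17, 22], visited so far: [12, 10, 16, 38, 21]
  queue [40, 17, 22] -> pop 40, enqueue [none], visited so far: [12, 10, 16, 38, 21, 40]
  queue [17, 22] -> pop 17, enqueue [none], visited so far: [12, 10, 16, 38, 21, 40, 17]
  queue [22] -> pop 22, enqueue [35], visited so far: [12, 10, 16, 38, 21, 40, 17, 22]
  queue [35] -> pop 35, enqueue [30], visited so far: [12, 10, 16, 38, 21, 40, 17, 22, 35]
  queue [30] -> pop 30, enqueue [none], visited so far: [12, 10, 16, 38, 21, 40, 17, 22, 35, 30]
Result: [12, 10, 16, 38, 21, 40, 17, 22, 35, 30]


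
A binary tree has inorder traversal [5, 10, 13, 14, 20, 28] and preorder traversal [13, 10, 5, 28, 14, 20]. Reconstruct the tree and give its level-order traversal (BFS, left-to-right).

Inorder:  [5, 10, 13, 14, 20, 28]
Preorder: [13, 10, 5, 28, 14, 20]
Algorithm: preorder visits root first, so consume preorder in order;
for each root, split the current inorder slice at that value into
left-subtree inorder and right-subtree inorder, then recurse.
Recursive splits:
  root=13; inorder splits into left=[5, 10], right=[14, 20, 28]
  root=10; inorder splits into left=[5], right=[]
  root=5; inorder splits into left=[], right=[]
  root=28; inorder splits into left=[14, 20], right=[]
  root=14; inorder splits into left=[], right=[20]
  root=20; inorder splits into left=[], right=[]
Reconstructed level-order: [13, 10, 28, 5, 14, 20]


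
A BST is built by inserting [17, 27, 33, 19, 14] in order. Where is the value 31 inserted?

Starting tree (level order): [17, 14, 27, None, None, 19, 33]
Insertion path: 17 -> 27 -> 33
Result: insert 31 as left child of 33
Final tree (level order): [17, 14, 27, None, None, 19, 33, None, None, 31]


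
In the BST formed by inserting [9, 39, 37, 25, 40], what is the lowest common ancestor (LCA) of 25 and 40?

Tree insertion order: [9, 39, 37, 25, 40]
Tree (level-order array): [9, None, 39, 37, 40, 25]
In a BST, the LCA of p=25, q=40 is the first node v on the
root-to-leaf path with p <= v <= q (go left if both < v, right if both > v).
Walk from root:
  at 9: both 25 and 40 > 9, go right
  at 39: 25 <= 39 <= 40, this is the LCA
LCA = 39


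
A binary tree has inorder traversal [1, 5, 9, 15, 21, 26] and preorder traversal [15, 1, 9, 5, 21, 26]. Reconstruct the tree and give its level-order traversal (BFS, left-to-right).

Inorder:  [1, 5, 9, 15, 21, 26]
Preorder: [15, 1, 9, 5, 21, 26]
Algorithm: preorder visits root first, so consume preorder in order;
for each root, split the current inorder slice at that value into
left-subtree inorder and right-subtree inorder, then recurse.
Recursive splits:
  root=15; inorder splits into left=[1, 5, 9], right=[21, 26]
  root=1; inorder splits into left=[], right=[5, 9]
  root=9; inorder splits into left=[5], right=[]
  root=5; inorder splits into left=[], right=[]
  root=21; inorder splits into left=[], right=[26]
  root=26; inorder splits into left=[], right=[]
Reconstructed level-order: [15, 1, 21, 9, 26, 5]


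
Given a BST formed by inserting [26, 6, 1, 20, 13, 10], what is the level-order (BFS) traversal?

Tree insertion order: [26, 6, 1, 20, 13, 10]
Tree (level-order array): [26, 6, None, 1, 20, None, None, 13, None, 10]
BFS from the root, enqueuing left then right child of each popped node:
  queue [26] -> pop 26, enqueue [6], visited so far: [26]
  queue [6] -> pop 6, enqueue [1, 20], visited so far: [26, 6]
  queue [1, 20] -> pop 1, enqueue [none], visited so far: [26, 6, 1]
  queue [20] -> pop 20, enqueue [13], visited so far: [26, 6, 1, 20]
  queue [13] -> pop 13, enqueue [10], visited so far: [26, 6, 1, 20, 13]
  queue [10] -> pop 10, enqueue [none], visited so far: [26, 6, 1, 20, 13, 10]
Result: [26, 6, 1, 20, 13, 10]


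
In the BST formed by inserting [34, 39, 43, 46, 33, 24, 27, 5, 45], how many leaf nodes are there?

Tree built from: [34, 39, 43, 46, 33, 24, 27, 5, 45]
Tree (level-order array): [34, 33, 39, 24, None, None, 43, 5, 27, None, 46, None, None, None, None, 45]
Rule: A leaf has 0 children.
Per-node child counts:
  node 34: 2 child(ren)
  node 33: 1 child(ren)
  node 24: 2 child(ren)
  node 5: 0 child(ren)
  node 27: 0 child(ren)
  node 39: 1 child(ren)
  node 43: 1 child(ren)
  node 46: 1 child(ren)
  node 45: 0 child(ren)
Matching nodes: [5, 27, 45]
Count of leaf nodes: 3


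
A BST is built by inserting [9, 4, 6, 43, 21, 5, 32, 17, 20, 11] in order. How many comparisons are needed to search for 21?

Search path for 21: 9 -> 43 -> 21
Found: True
Comparisons: 3


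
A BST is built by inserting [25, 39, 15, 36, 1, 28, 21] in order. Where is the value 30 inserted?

Starting tree (level order): [25, 15, 39, 1, 21, 36, None, None, None, None, None, 28]
Insertion path: 25 -> 39 -> 36 -> 28
Result: insert 30 as right child of 28
Final tree (level order): [25, 15, 39, 1, 21, 36, None, None, None, None, None, 28, None, None, 30]


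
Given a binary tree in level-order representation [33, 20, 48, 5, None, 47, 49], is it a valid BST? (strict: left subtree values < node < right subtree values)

Level-order array: [33, 20, 48, 5, None, 47, 49]
Validate using subtree bounds (lo, hi): at each node, require lo < value < hi,
then recurse left with hi=value and right with lo=value.
Preorder trace (stopping at first violation):
  at node 33 with bounds (-inf, +inf): OK
  at node 20 with bounds (-inf, 33): OK
  at node 5 with bounds (-inf, 20): OK
  at node 48 with bounds (33, +inf): OK
  at node 47 with bounds (33, 48): OK
  at node 49 with bounds (48, +inf): OK
No violation found at any node.
Result: Valid BST


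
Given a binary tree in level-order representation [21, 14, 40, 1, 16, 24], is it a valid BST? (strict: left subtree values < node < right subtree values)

Level-order array: [21, 14, 40, 1, 16, 24]
Validate using subtree bounds (lo, hi): at each node, require lo < value < hi,
then recurse left with hi=value and right with lo=value.
Preorder trace (stopping at first violation):
  at node 21 with bounds (-inf, +inf): OK
  at node 14 with bounds (-inf, 21): OK
  at node 1 with bounds (-inf, 14): OK
  at node 16 with bounds (14, 21): OK
  at node 40 with bounds (21, +inf): OK
  at node 24 with bounds (21, 40): OK
No violation found at any node.
Result: Valid BST


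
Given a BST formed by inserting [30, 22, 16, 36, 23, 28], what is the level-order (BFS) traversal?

Tree insertion order: [30, 22, 16, 36, 23, 28]
Tree (level-order array): [30, 22, 36, 16, 23, None, None, None, None, None, 28]
BFS from the root, enqueuing left then right child of each popped node:
  queue [30] -> pop 30, enqueue [22, 36], visited so far: [30]
  queue [22, 36] -> pop 22, enqueue [16, 23], visited so far: [30, 22]
  queue [36, 16, 23] -> pop 36, enqueue [none], visited so far: [30, 22, 36]
  queue [16, 23] -> pop 16, enqueue [none], visited so far: [30, 22, 36, 16]
  queue [23] -> pop 23, enqueue [28], visited so far: [30, 22, 36, 16, 23]
  queue [28] -> pop 28, enqueue [none], visited so far: [30, 22, 36, 16, 23, 28]
Result: [30, 22, 36, 16, 23, 28]


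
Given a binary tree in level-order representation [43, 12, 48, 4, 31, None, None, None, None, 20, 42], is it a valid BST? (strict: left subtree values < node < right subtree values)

Level-order array: [43, 12, 48, 4, 31, None, None, None, None, 20, 42]
Validate using subtree bounds (lo, hi): at each node, require lo < value < hi,
then recurse left with hi=value and right with lo=value.
Preorder trace (stopping at first violation):
  at node 43 with bounds (-inf, +inf): OK
  at node 12 with bounds (-inf, 43): OK
  at node 4 with bounds (-inf, 12): OK
  at node 31 with bounds (12, 43): OK
  at node 20 with bounds (12, 31): OK
  at node 42 with bounds (31, 43): OK
  at node 48 with bounds (43, +inf): OK
No violation found at any node.
Result: Valid BST


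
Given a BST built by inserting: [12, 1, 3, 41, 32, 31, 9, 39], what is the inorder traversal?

Tree insertion order: [12, 1, 3, 41, 32, 31, 9, 39]
Tree (level-order array): [12, 1, 41, None, 3, 32, None, None, 9, 31, 39]
Inorder traversal: [1, 3, 9, 12, 31, 32, 39, 41]


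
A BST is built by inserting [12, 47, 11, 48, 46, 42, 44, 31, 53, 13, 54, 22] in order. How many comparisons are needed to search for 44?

Search path for 44: 12 -> 47 -> 46 -> 42 -> 44
Found: True
Comparisons: 5


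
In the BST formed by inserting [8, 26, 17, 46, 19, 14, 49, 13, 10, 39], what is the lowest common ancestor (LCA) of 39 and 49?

Tree insertion order: [8, 26, 17, 46, 19, 14, 49, 13, 10, 39]
Tree (level-order array): [8, None, 26, 17, 46, 14, 19, 39, 49, 13, None, None, None, None, None, None, None, 10]
In a BST, the LCA of p=39, q=49 is the first node v on the
root-to-leaf path with p <= v <= q (go left if both < v, right if both > v).
Walk from root:
  at 8: both 39 and 49 > 8, go right
  at 26: both 39 and 49 > 26, go right
  at 46: 39 <= 46 <= 49, this is the LCA
LCA = 46


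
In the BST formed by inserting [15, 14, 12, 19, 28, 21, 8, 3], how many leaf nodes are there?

Tree built from: [15, 14, 12, 19, 28, 21, 8, 3]
Tree (level-order array): [15, 14, 19, 12, None, None, 28, 8, None, 21, None, 3]
Rule: A leaf has 0 children.
Per-node child counts:
  node 15: 2 child(ren)
  node 14: 1 child(ren)
  node 12: 1 child(ren)
  node 8: 1 child(ren)
  node 3: 0 child(ren)
  node 19: 1 child(ren)
  node 28: 1 child(ren)
  node 21: 0 child(ren)
Matching nodes: [3, 21]
Count of leaf nodes: 2
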